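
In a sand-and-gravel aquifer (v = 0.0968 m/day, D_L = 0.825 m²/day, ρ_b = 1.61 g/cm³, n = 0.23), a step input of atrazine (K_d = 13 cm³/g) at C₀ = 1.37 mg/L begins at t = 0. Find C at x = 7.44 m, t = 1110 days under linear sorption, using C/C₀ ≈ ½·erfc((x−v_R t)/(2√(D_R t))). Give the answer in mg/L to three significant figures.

0.109 mg/L

Retardation factor R = 1 + ρ_b·K_d/n = 1 + 1.61 × 13/0.23 = 92.00.
Sorption retards both mechanisms: v_R = v/R = 0.001052 m/day, D_R = D/R = 0.008967 m²/day.
v_R·t = 0.001052 × 1110 = 1.16772 m; 2√(D_R t) = 6.310 m; argument = (7.44 − 1.16772)/6.310 = 0.9940.
C = C₀ × ½·erfc(0.9940) = 1.37 × 0.07990 = 0.109 mg/L.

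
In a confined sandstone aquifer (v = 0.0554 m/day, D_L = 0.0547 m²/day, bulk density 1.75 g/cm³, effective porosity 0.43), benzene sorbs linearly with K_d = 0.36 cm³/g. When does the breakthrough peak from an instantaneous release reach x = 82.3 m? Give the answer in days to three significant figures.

3620 days

Retardation factor R = 1 + ρ_b·K_d/n = 1 + 1.75 × 0.36/0.43 = 2.465.
Sorption retards both mechanisms: v_R = v/R = 0.02247 m/day, D_R = D/R = 0.02219 m²/day.
Peak time from v_R²t² + 2D_R t − x² = 0: t = (√(D_R² + v_R²x²) − D_R)/v_R².
√(D_R² + v_R²x²) = √(0.02219² + 0.02247² × 82.3²) = 1.849; v_R² = 0.0005049.
t = (1.849 − 0.02219)/0.0005049 = 3620 days.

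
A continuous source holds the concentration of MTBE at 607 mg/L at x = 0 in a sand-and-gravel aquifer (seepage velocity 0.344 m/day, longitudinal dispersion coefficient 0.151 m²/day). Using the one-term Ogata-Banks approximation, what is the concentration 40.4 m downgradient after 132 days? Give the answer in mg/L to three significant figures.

477 mg/L

For a continuous step input, C/C₀ ≈ ½·erfc((x−vt)/(2√(Dt))).
vt = 0.344 × 132 = 45.408 m and 2√(Dt) = 2√(0.151 × 132) = 8.929 m.
Argument (x−vt)/(2√(Dt)) = (40.4 − 45.408)/8.929 = -0.5609; ½·erfc(-0.5609) = 0.7862.
C = 607 × 0.7862 = 477 mg/L.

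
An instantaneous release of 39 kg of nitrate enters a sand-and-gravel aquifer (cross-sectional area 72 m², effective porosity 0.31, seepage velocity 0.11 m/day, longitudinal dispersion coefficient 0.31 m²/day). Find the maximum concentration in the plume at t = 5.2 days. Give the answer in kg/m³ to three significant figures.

The peak of an instantaneous 1D plume sits at x = vt; there the Gaussian factor is 1 and C_max = M/(n_e·A·√(4πDt)), where n_e·A is the pore area the mass is dissolved in.
√(4πDt) = √(4π × 0.31 × 5.2) = 4.501 m, so C_max = 39/(0.31 × 72 × 4.501) = 0.388 kg/m³.

0.388 kg/m³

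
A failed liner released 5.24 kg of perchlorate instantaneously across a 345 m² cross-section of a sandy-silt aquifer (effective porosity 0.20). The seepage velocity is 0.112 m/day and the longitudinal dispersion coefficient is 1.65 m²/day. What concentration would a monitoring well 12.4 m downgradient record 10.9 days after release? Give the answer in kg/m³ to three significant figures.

0.000889 kg/m³

For an instantaneous plane source, C(x,t) = M/(n_e·A·√(4πDt)) · exp(−(x−vt)²/(4Dt)), with n_e·A the pore (flow) area.
Plume center vt = 0.112 × 10.9 = 1.2208 m, so the well at 12.4 m is 11.1792 m downgradient of the peak.
√(4πDt) = 15.03 m, giving peak height M/(n_e·A·√(4πDt)) = 5.24/(0.20 × 345 × 15.03) = 0.005053 kg/m³.
(x−vt)²/(4Dt) = (11.1792)²/(4 × 1.65 × 10.9) = 1.737; exp(−1.737) = 0.1760.
C = 0.005053 × 0.1760 = 0.000889 kg/m³.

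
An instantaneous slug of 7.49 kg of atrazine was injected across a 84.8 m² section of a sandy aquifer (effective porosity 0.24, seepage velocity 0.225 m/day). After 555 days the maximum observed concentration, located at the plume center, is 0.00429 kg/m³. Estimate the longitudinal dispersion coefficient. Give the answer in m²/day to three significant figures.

At the plume center C_max = M/(n_e·A·√(4πDt)), so D = M²/(4πt·(n_e·A·C_max)²).
n_e·A·C_max = 0.24 × 84.8 × 0.00429 = 0.08731 kg/m.
D = 7.49²/(4π × 555 × 0.08731²) = 1.06 m²/day.

1.06 m²/day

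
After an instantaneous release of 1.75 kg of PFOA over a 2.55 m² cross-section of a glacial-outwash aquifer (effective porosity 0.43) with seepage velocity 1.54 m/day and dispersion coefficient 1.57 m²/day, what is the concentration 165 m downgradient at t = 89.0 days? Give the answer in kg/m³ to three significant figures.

0.00942 kg/m³

For an instantaneous plane source, C(x,t) = M/(n_e·A·√(4πDt)) · exp(−(x−vt)²/(4Dt)), with n_e·A the pore (flow) area.
Plume center vt = 1.54 × 89.0 = 137.06 m, so the well at 165 m is 27.94 m downgradient of the peak.
√(4πDt) = 41.90 m, giving peak height M/(n_e·A·√(4πDt)) = 1.75/(0.43 × 2.55 × 41.90) = 0.03809 kg/m³.
(x−vt)²/(4Dt) = (27.94)²/(4 × 1.57 × 89.0) = 1.397; exp(−1.397) = 0.2473.
C = 0.03809 × 0.2473 = 0.00942 kg/m³.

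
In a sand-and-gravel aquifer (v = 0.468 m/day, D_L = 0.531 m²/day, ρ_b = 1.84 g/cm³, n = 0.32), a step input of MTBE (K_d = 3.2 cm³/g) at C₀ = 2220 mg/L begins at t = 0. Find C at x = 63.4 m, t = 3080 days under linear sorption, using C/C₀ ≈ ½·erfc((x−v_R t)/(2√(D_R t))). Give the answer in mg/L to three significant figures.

1770 mg/L

Retardation factor R = 1 + ρ_b·K_d/n = 1 + 1.84 × 3.2/0.32 = 19.40.
Sorption retards both mechanisms: v_R = v/R = 0.02412 m/day, D_R = D/R = 0.02737 m²/day.
v_R·t = 0.02412 × 3080 = 74.2896 m; 2√(D_R t) = 18.36 m; argument = (63.4 − 74.2896)/18.36 = -0.5931.
C = C₀ × ½·erfc(-0.5931) = 2220 × 0.7992 = 1770 mg/L.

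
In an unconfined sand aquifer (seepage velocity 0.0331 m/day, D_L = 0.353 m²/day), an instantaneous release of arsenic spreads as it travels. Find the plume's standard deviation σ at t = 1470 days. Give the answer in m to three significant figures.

Dispersive spreading gives a Gaussian with σ² = 2Dt; advection only shifts the center.
σ = √(2 × 0.353 × 1470) = 32.2 m.

32.2 m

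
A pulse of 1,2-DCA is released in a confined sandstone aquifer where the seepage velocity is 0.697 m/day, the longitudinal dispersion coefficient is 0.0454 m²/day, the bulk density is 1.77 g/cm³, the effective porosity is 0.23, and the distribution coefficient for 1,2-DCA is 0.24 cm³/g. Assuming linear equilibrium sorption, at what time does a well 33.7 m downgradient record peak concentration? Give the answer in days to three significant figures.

Retardation factor R = 1 + ρ_b·K_d/n = 1 + 1.77 × 0.24/0.23 = 2.847.
Sorption retards both mechanisms: v_R = v/R = 0.2448 m/day, D_R = D/R = 0.01595 m²/day.
Peak time from v_R²t² + 2D_R t − x² = 0: t = (√(D_R² + v_R²x²) − D_R)/v_R².
√(D_R² + v_R²x²) = √(0.01595² + 0.2448² × 33.7²) = 8.250; v_R² = 0.05993.
t = (8.250 − 0.01595)/0.05993 = 137 days.

137 days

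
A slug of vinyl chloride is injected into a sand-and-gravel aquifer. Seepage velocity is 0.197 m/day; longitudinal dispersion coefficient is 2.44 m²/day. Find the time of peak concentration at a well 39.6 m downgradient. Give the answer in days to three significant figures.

148 days

For the 1D instantaneous-source solution, setting ∂C/∂t = 0 at fixed x gives v²t² + 2Dt − x² = 0, so t = (√(D² + v²x²) − D)/v².
√(D² + v²x²) = √(2.44² + 0.197² × 39.6²) = 8.174; v² = 0.038809.
t = (8.174 − 2.44)/0.038809 = 148 days (vs. the pure-advection estimate x/v = 201 d).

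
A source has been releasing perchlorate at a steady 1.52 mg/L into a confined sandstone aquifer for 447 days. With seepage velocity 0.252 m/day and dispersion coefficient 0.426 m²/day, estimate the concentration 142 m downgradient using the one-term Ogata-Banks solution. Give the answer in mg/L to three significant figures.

0.101 mg/L

For a continuous step input, C/C₀ ≈ ½·erfc((x−vt)/(2√(Dt))).
vt = 0.252 × 447 = 112.644 m and 2√(Dt) = 2√(0.426 × 447) = 27.60 m.
Argument (x−vt)/(2√(Dt)) = (142 − 112.644)/27.60 = 1.064; ½·erfc(1.064) = 0.06620.
C = 1.52 × 0.06620 = 0.101 mg/L.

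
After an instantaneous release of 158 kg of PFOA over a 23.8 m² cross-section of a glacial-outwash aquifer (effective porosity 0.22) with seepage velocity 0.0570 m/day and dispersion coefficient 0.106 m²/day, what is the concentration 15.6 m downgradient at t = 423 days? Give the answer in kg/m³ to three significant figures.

For an instantaneous plane source, C(x,t) = M/(n_e·A·√(4πDt)) · exp(−(x−vt)²/(4Dt)), with n_e·A the pore (flow) area.
Plume center vt = 0.0570 × 423 = 24.111 m, so the well at 15.6 m is 8.511 m upgradient of the peak.
√(4πDt) = 23.74 m, giving peak height M/(n_e·A·√(4πDt)) = 158/(0.22 × 23.8 × 23.74) = 1.271 kg/m³.
(x−vt)²/(4Dt) = (-8.511)²/(4 × 0.106 × 423) = 0.4039; exp(−0.4039) = 0.6677.
C = 1.271 × 0.6677 = 0.849 kg/m³.

0.849 kg/m³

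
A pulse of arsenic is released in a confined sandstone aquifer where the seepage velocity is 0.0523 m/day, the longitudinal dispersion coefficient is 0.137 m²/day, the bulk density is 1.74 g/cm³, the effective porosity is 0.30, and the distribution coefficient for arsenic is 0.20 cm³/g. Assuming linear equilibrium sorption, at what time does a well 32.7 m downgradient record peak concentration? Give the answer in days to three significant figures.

Retardation factor R = 1 + ρ_b·K_d/n = 1 + 1.74 × 0.20/0.30 = 2.160.
Sorption retards both mechanisms: v_R = v/R = 0.02421 m/day, D_R = D/R = 0.06343 m²/day.
Peak time from v_R²t² + 2D_R t − x² = 0: t = (√(D_R² + v_R²x²) − D_R)/v_R².
√(D_R² + v_R²x²) = √(0.06343² + 0.02421² × 32.7²) = 0.7942; v_R² = 0.0005861.
t = (0.7942 − 0.06343)/0.0005861 = 1250 days.

1250 days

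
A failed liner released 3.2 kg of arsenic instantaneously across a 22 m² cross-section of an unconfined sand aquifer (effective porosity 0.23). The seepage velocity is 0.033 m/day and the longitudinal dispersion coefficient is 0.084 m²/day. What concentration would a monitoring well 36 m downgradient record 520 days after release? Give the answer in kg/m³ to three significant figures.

For an instantaneous plane source, C(x,t) = M/(n_e·A·√(4πDt)) · exp(−(x−vt)²/(4Dt)), with n_e·A the pore (flow) area.
Plume center vt = 0.033 × 520 = 17.16 m, so the well at 36 m is 18.84 m downgradient of the peak.
√(4πDt) = 23.43 m, giving peak height M/(n_e·A·√(4πDt)) = 3.2/(0.23 × 22 × 23.43) = 0.02699 kg/m³.
(x−vt)²/(4Dt) = (18.84)²/(4 × 0.084 × 520) = 2.032; exp(−2.032) = 0.1311.
C = 0.02699 × 0.1311 = 0.00354 kg/m³.

0.00354 kg/m³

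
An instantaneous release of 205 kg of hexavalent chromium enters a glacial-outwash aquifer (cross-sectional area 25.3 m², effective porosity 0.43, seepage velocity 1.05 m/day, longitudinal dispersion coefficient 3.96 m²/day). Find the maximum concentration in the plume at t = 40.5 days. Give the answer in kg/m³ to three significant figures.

The peak of an instantaneous 1D plume sits at x = vt; there the Gaussian factor is 1 and C_max = M/(n_e·A·√(4πDt)), where n_e·A is the pore area the mass is dissolved in.
√(4πDt) = √(4π × 3.96 × 40.5) = 44.89 m, so C_max = 205/(0.43 × 25.3 × 44.89) = 0.420 kg/m³.

0.420 kg/m³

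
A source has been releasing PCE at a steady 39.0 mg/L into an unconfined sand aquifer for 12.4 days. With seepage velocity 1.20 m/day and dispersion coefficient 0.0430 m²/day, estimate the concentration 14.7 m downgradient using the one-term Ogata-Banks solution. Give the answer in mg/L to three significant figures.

22.2 mg/L

For a continuous step input, C/C₀ ≈ ½·erfc((x−vt)/(2√(Dt))).
vt = 1.20 × 12.4 = 14.88 m and 2√(Dt) = 2√(0.0430 × 12.4) = 1.460 m.
Argument (x−vt)/(2√(Dt)) = (14.7 − 14.88)/1.460 = -0.1233; ½·erfc(-0.1233) = 0.5692.
C = 39.0 × 0.5692 = 22.2 mg/L.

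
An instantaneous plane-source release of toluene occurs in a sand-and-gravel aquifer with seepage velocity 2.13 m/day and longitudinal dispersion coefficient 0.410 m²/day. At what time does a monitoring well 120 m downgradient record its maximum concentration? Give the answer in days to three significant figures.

56.2 days

For the 1D instantaneous-source solution, setting ∂C/∂t = 0 at fixed x gives v²t² + 2Dt − x² = 0, so t = (√(D² + v²x²) − D)/v².
√(D² + v²x²) = √(0.410² + 2.13² × 120²) = 255.6; v² = 4.5369.
t = (255.6 − 0.410)/4.5369 = 56.2 days (vs. the pure-advection estimate x/v = 56.3 d).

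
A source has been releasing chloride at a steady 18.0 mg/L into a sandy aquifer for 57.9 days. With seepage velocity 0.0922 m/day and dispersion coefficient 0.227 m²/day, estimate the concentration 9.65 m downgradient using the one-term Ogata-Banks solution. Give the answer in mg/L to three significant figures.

For a continuous step input, C/C₀ ≈ ½·erfc((x−vt)/(2√(Dt))).
vt = 0.0922 × 57.9 = 5.33838 m and 2√(Dt) = 2√(0.227 × 57.9) = 7.251 m.
Argument (x−vt)/(2√(Dt)) = (9.65 − 5.33838)/7.251 = 0.5946; ½·erfc(0.5946) = 0.2002.
C = 18.0 × 0.2002 = 3.60 mg/L.

3.60 mg/L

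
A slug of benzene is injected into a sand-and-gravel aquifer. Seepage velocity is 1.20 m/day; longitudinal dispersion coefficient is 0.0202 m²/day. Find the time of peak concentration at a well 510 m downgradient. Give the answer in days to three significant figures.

425 days

For the 1D instantaneous-source solution, setting ∂C/∂t = 0 at fixed x gives v²t² + 2Dt − x² = 0, so t = (√(D² + v²x²) − D)/v².
√(D² + v²x²) = √(0.0202² + 1.20² × 510²) = 612.0; v² = 1.44.
t = (612.0 − 0.0202)/1.44 = 425 days (vs. the pure-advection estimate x/v = 425 d).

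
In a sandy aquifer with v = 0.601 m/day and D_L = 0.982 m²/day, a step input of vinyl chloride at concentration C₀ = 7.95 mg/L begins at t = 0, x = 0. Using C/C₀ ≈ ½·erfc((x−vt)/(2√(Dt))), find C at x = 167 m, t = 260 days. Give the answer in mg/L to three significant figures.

2.52 mg/L

For a continuous step input, C/C₀ ≈ ½·erfc((x−vt)/(2√(Dt))).
vt = 0.601 × 260 = 156.26 m and 2√(Dt) = 2√(0.982 × 260) = 31.96 m.
Argument (x−vt)/(2√(Dt)) = (167 − 156.26)/31.96 = 0.3360; ½·erfc(0.3360) = 0.3173.
C = 7.95 × 0.3173 = 2.52 mg/L.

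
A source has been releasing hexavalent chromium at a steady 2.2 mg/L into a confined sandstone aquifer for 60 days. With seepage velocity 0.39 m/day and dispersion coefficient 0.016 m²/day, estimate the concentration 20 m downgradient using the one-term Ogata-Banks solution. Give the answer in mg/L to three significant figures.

2.18 mg/L

For a continuous step input, C/C₀ ≈ ½·erfc((x−vt)/(2√(Dt))).
vt = 0.39 × 60 = 23.4 m and 2√(Dt) = 2√(0.016 × 60) = 1.960 m.
Argument (x−vt)/(2√(Dt)) = (20 − 23.4)/1.960 = -1.735; ½·erfc(-1.735) = 0.9929.
C = 2.2 × 0.9929 = 2.18 mg/L.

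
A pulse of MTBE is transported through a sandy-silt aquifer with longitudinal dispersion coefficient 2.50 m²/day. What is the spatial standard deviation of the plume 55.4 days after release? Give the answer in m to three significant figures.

16.6 m

Dispersive spreading gives a Gaussian with σ² = 2Dt; advection only shifts the center.
σ = √(2 × 2.50 × 55.4) = 16.6 m.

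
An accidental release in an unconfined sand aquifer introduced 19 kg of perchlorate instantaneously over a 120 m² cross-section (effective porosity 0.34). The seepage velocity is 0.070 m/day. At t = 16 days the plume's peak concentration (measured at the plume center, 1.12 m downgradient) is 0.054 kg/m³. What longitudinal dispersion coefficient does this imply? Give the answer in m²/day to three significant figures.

At the plume center C_max = M/(n_e·A·√(4πDt)), so D = M²/(4πt·(n_e·A·C_max)²).
n_e·A·C_max = 0.34 × 120 × 0.054 = 2.203 kg/m.
D = 19²/(4π × 16 × 2.203²) = 0.370 m²/day.

0.370 m²/day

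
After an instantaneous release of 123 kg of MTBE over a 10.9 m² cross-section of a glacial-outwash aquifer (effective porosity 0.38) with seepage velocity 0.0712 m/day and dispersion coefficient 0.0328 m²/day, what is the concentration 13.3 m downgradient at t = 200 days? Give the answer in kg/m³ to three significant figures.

3.16 kg/m³

For an instantaneous plane source, C(x,t) = M/(n_e·A·√(4πDt)) · exp(−(x−vt)²/(4Dt)), with n_e·A the pore (flow) area.
Plume center vt = 0.0712 × 200 = 14.24 m, so the well at 13.3 m is 0.94 m upgradient of the peak.
√(4πDt) = 9.079 m, giving peak height M/(n_e·A·√(4πDt)) = 123/(0.38 × 10.9 × 9.079) = 3.271 kg/m³.
(x−vt)²/(4Dt) = (-0.94)²/(4 × 0.0328 × 200) = 0.03367; exp(−0.03367) = 0.9669.
C = 3.271 × 0.9669 = 3.16 kg/m³.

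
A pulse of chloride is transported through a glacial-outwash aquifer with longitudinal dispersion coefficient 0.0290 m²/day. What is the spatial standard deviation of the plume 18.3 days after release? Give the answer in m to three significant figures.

1.03 m

Dispersive spreading gives a Gaussian with σ² = 2Dt; advection only shifts the center.
σ = √(2 × 0.0290 × 18.3) = 1.03 m.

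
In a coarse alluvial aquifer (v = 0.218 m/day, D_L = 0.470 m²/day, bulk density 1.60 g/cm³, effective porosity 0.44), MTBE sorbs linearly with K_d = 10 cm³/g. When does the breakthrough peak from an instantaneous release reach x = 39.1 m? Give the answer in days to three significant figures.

6340 days

Retardation factor R = 1 + ρ_b·K_d/n = 1 + 1.60 × 10/0.44 = 37.36.
Sorption retards both mechanisms: v_R = v/R = 0.005835 m/day, D_R = D/R = 0.01258 m²/day.
Peak time from v_R²t² + 2D_R t − x² = 0: t = (√(D_R² + v_R²x²) − D_R)/v_R².
√(D_R² + v_R²x²) = √(0.01258² + 0.005835² × 39.1²) = 0.2285; v_R² = 3.405e-05.
t = (0.2285 − 0.01258)/3.405e-05 = 6340 days.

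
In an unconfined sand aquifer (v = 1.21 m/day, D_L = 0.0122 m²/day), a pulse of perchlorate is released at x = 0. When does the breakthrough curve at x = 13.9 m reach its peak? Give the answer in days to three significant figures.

For the 1D instantaneous-source solution, setting ∂C/∂t = 0 at fixed x gives v²t² + 2Dt − x² = 0, so t = (√(D² + v²x²) − D)/v².
√(D² + v²x²) = √(0.0122² + 1.21² × 13.9²) = 16.82; v² = 1.4641.
t = (16.82 − 0.0122)/1.4641 = 11.5 days (vs. the pure-advection estimate x/v = 11.5 d).

11.5 days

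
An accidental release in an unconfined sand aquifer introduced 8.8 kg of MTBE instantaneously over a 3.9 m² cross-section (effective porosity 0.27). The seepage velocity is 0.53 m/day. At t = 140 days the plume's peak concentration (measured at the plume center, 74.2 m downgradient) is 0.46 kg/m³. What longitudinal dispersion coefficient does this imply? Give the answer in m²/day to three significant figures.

At the plume center C_max = M/(n_e·A·√(4πDt)), so D = M²/(4πt·(n_e·A·C_max)²).
n_e·A·C_max = 0.27 × 3.9 × 0.46 = 0.4844 kg/m.
D = 8.8²/(4π × 140 × 0.4844²) = 0.188 m²/day.

0.188 m²/day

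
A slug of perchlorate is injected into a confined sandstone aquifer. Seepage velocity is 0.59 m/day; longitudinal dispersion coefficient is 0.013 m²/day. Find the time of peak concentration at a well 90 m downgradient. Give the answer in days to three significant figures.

For the 1D instantaneous-source solution, setting ∂C/∂t = 0 at fixed x gives v²t² + 2Dt − x² = 0, so t = (√(D² + v²x²) − D)/v².
√(D² + v²x²) = √(0.013² + 0.59² × 90²) = 53.10; v² = 0.3481.
t = (53.10 − 0.013)/0.3481 = 153 days (vs. the pure-advection estimate x/v = 153 d).

153 days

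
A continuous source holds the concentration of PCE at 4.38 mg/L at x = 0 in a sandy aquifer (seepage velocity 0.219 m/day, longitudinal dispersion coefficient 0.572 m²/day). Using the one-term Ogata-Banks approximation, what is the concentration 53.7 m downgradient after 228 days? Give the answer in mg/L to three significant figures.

1.79 mg/L

For a continuous step input, C/C₀ ≈ ½·erfc((x−vt)/(2√(Dt))).
vt = 0.219 × 228 = 49.932 m and 2√(Dt) = 2√(0.572 × 228) = 22.84 m.
Argument (x−vt)/(2√(Dt)) = (53.7 − 49.932)/22.84 = 0.1650; ½·erfc(0.1650) = 0.4077.
C = 4.38 × 0.4077 = 1.79 mg/L.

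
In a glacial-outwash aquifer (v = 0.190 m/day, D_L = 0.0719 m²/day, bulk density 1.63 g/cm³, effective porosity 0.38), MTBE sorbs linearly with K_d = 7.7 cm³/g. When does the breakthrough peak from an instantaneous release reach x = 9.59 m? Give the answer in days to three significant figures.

Retardation factor R = 1 + ρ_b·K_d/n = 1 + 1.63 × 7.7/0.38 = 34.03.
Sorption retards both mechanisms: v_R = v/R = 0.005583 m/day, D_R = D/R = 0.002113 m²/day.
Peak time from v_R²t² + 2D_R t − x² = 0: t = (√(D_R² + v_R²x²) − D_R)/v_R².
√(D_R² + v_R²x²) = √(0.002113² + 0.005583² × 9.59²) = 0.05358; v_R² = 3.117e-05.
t = (0.05358 − 0.002113)/3.117e-05 = 1650 days.

1650 days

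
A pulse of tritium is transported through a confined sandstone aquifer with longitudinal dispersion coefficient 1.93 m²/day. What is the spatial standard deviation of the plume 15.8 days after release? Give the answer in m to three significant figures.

7.81 m

Dispersive spreading gives a Gaussian with σ² = 2Dt; advection only shifts the center.
σ = √(2 × 1.93 × 15.8) = 7.81 m.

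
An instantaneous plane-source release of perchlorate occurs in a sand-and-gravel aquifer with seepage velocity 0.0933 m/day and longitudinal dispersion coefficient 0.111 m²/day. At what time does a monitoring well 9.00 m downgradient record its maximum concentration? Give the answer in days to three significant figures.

84.6 days

For the 1D instantaneous-source solution, setting ∂C/∂t = 0 at fixed x gives v²t² + 2Dt − x² = 0, so t = (√(D² + v²x²) − D)/v².
√(D² + v²x²) = √(0.111² + 0.0933² × 9.00²) = 0.8470; v² = 0.00870489.
t = (0.8470 − 0.111)/0.00870489 = 84.6 days (vs. the pure-advection estimate x/v = 96.5 d).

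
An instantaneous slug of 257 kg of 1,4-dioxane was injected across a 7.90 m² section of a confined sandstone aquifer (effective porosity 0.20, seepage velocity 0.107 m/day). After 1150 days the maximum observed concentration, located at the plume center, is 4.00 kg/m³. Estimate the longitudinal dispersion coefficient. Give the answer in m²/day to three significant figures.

0.114 m²/day

At the plume center C_max = M/(n_e·A·√(4πDt)), so D = M²/(4πt·(n_e·A·C_max)²).
n_e·A·C_max = 0.20 × 7.90 × 4.00 = 6.320 kg/m.
D = 257²/(4π × 1150 × 6.320²) = 0.114 m²/day.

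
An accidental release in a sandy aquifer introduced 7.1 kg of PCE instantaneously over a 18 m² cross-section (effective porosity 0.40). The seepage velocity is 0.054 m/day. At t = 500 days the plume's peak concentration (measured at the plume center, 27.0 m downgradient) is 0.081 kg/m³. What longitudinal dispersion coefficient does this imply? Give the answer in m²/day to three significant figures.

0.0236 m²/day

At the plume center C_max = M/(n_e·A·√(4πDt)), so D = M²/(4πt·(n_e·A·C_max)²).
n_e·A·C_max = 0.40 × 18 × 0.081 = 0.5832 kg/m.
D = 7.1²/(4π × 500 × 0.5832²) = 0.0236 m²/day.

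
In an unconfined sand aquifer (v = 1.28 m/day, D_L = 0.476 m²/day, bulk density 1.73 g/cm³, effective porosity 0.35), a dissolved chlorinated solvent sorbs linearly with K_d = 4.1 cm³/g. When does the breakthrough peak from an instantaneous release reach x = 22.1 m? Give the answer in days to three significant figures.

Retardation factor R = 1 + ρ_b·K_d/n = 1 + 1.73 × 4.1/0.35 = 21.27.
Sorption retards both mechanisms: v_R = v/R = 0.06018 m/day, D_R = D/R = 0.02238 m²/day.
Peak time from v_R²t² + 2D_R t − x² = 0: t = (√(D_R² + v_R²x²) − D_R)/v_R².
√(D_R² + v_R²x²) = √(0.02238² + 0.06018² × 22.1²) = 1.330; v_R² = 0.003622.
t = (1.330 − 0.02238)/0.003622 = 361 days.

361 days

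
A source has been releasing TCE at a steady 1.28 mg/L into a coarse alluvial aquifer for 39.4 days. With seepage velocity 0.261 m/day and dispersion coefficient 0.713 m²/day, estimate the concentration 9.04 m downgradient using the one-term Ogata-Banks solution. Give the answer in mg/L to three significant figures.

0.724 mg/L

For a continuous step input, C/C₀ ≈ ½·erfc((x−vt)/(2√(Dt))).
vt = 0.261 × 39.4 = 10.2834 m and 2√(Dt) = 2√(0.713 × 39.4) = 10.60 m.
Argument (x−vt)/(2√(Dt)) = (9.04 − 10.2834)/10.60 = -0.1173; ½·erfc(-0.1173) = 0.5659.
C = 1.28 × 0.5659 = 0.724 mg/L.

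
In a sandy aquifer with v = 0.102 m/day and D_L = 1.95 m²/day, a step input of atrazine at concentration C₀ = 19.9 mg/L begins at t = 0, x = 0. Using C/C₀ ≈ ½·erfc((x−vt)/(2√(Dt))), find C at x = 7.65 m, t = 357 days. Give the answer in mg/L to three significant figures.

For a continuous step input, C/C₀ ≈ ½·erfc((x−vt)/(2√(Dt))).
vt = 0.102 × 357 = 36.414 m and 2√(Dt) = 2√(1.95 × 357) = 52.77 m.
Argument (x−vt)/(2√(Dt)) = (7.65 − 36.414)/52.77 = -0.5451; ½·erfc(-0.5451) = 0.7796.
C = 19.9 × 0.7796 = 15.5 mg/L.

15.5 mg/L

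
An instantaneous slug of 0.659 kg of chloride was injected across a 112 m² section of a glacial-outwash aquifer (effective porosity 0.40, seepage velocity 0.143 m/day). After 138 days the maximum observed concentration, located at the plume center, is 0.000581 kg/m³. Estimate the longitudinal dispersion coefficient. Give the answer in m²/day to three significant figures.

0.370 m²/day

At the plume center C_max = M/(n_e·A·√(4πDt)), so D = M²/(4πt·(n_e·A·C_max)²).
n_e·A·C_max = 0.40 × 112 × 0.000581 = 0.02603 kg/m.
D = 0.659²/(4π × 138 × 0.02603²) = 0.370 m²/day.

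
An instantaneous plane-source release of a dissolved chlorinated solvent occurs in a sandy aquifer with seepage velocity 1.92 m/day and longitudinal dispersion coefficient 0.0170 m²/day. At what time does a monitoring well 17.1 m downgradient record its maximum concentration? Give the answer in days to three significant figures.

For the 1D instantaneous-source solution, setting ∂C/∂t = 0 at fixed x gives v²t² + 2Dt − x² = 0, so t = (√(D² + v²x²) − D)/v².
√(D² + v²x²) = √(0.0170² + 1.92² × 17.1²) = 32.83; v² = 3.6864.
t = (32.83 − 0.0170)/3.6864 = 8.90 days (vs. the pure-advection estimate x/v = 8.91 d).

8.90 days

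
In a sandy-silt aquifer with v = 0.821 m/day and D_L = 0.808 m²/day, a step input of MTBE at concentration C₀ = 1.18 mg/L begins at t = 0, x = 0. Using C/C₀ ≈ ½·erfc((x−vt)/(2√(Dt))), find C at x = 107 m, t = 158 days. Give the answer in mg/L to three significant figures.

For a continuous step input, C/C₀ ≈ ½·erfc((x−vt)/(2√(Dt))).
vt = 0.821 × 158 = 129.718 m and 2√(Dt) = 2√(0.808 × 158) = 22.60 m.
Argument (x−vt)/(2√(Dt)) = (107 − 129.718)/22.60 = -1.005; ½·erfc(-1.005) = 0.9224.
C = 1.18 × 0.9224 = 1.09 mg/L.

1.09 mg/L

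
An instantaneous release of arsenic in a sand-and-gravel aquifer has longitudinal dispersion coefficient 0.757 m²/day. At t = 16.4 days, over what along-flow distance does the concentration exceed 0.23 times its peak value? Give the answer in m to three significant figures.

17.1 m

The plume is Gaussian with σ = √(2Dt) = √(2 × 0.757 × 16.4) = 4.983 m.
C/C_peak = exp(−Δx²/(2σ²)) = 0.23 ⇒ Δx = σ·√(−2 ln 0.23) = 4.983 × 1.714 = 8.541 m.
Width = 2Δx = 17.1 m.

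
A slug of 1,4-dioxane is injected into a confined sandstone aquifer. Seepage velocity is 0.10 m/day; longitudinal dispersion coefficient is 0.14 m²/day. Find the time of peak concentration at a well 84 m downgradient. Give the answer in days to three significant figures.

826 days

For the 1D instantaneous-source solution, setting ∂C/∂t = 0 at fixed x gives v²t² + 2Dt − x² = 0, so t = (√(D² + v²x²) − D)/v².
√(D² + v²x²) = √(0.14² + 0.10² × 84²) = 8.401; v² = 0.01.
t = (8.401 − 0.14)/0.01 = 826 days (vs. the pure-advection estimate x/v = 840 d).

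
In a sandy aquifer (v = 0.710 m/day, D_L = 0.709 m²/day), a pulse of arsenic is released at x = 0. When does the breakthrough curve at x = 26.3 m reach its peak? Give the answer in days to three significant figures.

For the 1D instantaneous-source solution, setting ∂C/∂t = 0 at fixed x gives v²t² + 2Dt − x² = 0, so t = (√(D² + v²x²) − D)/v².
√(D² + v²x²) = √(0.709² + 0.710² × 26.3²) = 18.69; v² = 0.5041.
t = (18.69 − 0.709)/0.5041 = 35.7 days (vs. the pure-advection estimate x/v = 37.0 d).

35.7 days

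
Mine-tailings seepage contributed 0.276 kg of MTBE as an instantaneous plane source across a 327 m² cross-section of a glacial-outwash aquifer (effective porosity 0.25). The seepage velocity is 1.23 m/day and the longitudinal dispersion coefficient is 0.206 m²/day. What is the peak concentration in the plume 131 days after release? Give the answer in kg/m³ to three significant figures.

0.000183 kg/m³

The peak of an instantaneous 1D plume sits at x = vt; there the Gaussian factor is 1 and C_max = M/(n_e·A·√(4πDt)), where n_e·A is the pore area the mass is dissolved in.
√(4πDt) = √(4π × 0.206 × 131) = 18.42 m, so C_max = 0.276/(0.25 × 327 × 18.42) = 0.000183 kg/m³.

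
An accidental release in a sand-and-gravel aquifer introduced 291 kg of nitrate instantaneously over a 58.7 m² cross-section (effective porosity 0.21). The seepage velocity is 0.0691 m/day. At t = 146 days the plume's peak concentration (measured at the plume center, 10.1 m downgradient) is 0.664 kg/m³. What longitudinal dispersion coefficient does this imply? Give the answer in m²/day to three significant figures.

At the plume center C_max = M/(n_e·A·√(4πDt)), so D = M²/(4πt·(n_e·A·C_max)²).
n_e·A·C_max = 0.21 × 58.7 × 0.664 = 8.185 kg/m.
D = 291²/(4π × 146 × 8.185²) = 0.689 m²/day.

0.689 m²/day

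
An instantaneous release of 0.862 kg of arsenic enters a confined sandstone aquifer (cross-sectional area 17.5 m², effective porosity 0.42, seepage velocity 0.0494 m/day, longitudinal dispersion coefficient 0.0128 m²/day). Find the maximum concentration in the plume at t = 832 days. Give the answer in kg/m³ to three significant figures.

0.0101 kg/m³

The peak of an instantaneous 1D plume sits at x = vt; there the Gaussian factor is 1 and C_max = M/(n_e·A·√(4πDt)), where n_e·A is the pore area the mass is dissolved in.
√(4πDt) = √(4π × 0.0128 × 832) = 11.57 m, so C_max = 0.862/(0.42 × 17.5 × 11.57) = 0.0101 kg/m³.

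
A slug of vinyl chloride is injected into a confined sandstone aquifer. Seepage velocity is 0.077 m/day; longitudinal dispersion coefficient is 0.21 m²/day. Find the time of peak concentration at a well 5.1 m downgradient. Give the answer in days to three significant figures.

For the 1D instantaneous-source solution, setting ∂C/∂t = 0 at fixed x gives v²t² + 2Dt − x² = 0, so t = (√(D² + v²x²) − D)/v².
√(D² + v²x²) = √(0.21² + 0.077² × 5.1²) = 0.4453; v² = 0.005929.
t = (0.4453 − 0.21)/0.005929 = 39.7 days (vs. the pure-advection estimate x/v = 66.2 d).

39.7 days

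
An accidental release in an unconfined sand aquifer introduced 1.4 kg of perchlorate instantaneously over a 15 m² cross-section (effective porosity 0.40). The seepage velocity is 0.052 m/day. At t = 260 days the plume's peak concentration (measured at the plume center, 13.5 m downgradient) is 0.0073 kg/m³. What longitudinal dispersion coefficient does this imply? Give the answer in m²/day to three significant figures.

0.313 m²/day

At the plume center C_max = M/(n_e·A·√(4πDt)), so D = M²/(4πt·(n_e·A·C_max)²).
n_e·A·C_max = 0.40 × 15 × 0.0073 = 0.04380 kg/m.
D = 1.4²/(4π × 260 × 0.04380²) = 0.313 m²/day.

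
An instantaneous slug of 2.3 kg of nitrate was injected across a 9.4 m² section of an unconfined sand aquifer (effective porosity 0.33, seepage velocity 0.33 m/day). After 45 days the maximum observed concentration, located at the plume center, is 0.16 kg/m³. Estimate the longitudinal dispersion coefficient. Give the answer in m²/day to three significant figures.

At the plume center C_max = M/(n_e·A·√(4πDt)), so D = M²/(4πt·(n_e·A·C_max)²).
n_e·A·C_max = 0.33 × 9.4 × 0.16 = 0.4963 kg/m.
D = 2.3²/(4π × 45 × 0.4963²) = 0.0380 m²/day.

0.0380 m²/day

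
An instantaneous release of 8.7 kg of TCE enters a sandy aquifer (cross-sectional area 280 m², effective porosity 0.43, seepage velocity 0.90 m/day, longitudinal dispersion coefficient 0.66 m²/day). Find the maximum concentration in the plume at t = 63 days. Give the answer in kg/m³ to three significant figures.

0.00316 kg/m³

The peak of an instantaneous 1D plume sits at x = vt; there the Gaussian factor is 1 and C_max = M/(n_e·A·√(4πDt)), where n_e·A is the pore area the mass is dissolved in.
√(4πDt) = √(4π × 0.66 × 63) = 22.86 m, so C_max = 8.7/(0.43 × 280 × 22.86) = 0.00316 kg/m³.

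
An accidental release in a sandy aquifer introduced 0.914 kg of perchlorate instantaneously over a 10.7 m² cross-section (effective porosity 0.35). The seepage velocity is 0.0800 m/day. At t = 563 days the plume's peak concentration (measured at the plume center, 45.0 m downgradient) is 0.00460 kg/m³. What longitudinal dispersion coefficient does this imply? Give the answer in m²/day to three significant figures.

At the plume center C_max = M/(n_e·A·√(4πDt)), so D = M²/(4πt·(n_e·A·C_max)²).
n_e·A·C_max = 0.35 × 10.7 × 0.00460 = 0.01723 kg/m.
D = 0.914²/(4π × 563 × 0.01723²) = 0.398 m²/day.

0.398 m²/day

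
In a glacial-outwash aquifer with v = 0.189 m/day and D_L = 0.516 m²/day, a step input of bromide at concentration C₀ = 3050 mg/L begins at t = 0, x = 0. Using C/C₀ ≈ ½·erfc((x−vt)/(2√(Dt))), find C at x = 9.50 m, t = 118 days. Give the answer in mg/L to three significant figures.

For a continuous step input, C/C₀ ≈ ½·erfc((x−vt)/(2√(Dt))).
vt = 0.189 × 118 = 22.302 m and 2√(Dt) = 2√(0.516 × 118) = 15.61 m.
Argument (x−vt)/(2√(Dt)) = (9.50 − 22.302)/15.61 = -0.8201; ½·erfc(-0.8201) = 0.8769.
C = 3050 × 0.8769 = 2670 mg/L.

2670 mg/L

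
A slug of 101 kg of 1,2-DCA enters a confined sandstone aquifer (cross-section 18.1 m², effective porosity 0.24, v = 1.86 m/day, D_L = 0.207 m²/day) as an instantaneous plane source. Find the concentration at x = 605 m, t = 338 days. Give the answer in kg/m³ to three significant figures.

For an instantaneous plane source, C(x,t) = M/(n_e·A·√(4πDt)) · exp(−(x−vt)²/(4Dt)), with n_e·A the pore (flow) area.
Plume center vt = 1.86 × 338 = 628.68 m, so the well at 605 m is 23.68 m upgradient of the peak.
√(4πDt) = 29.65 m, giving peak height M/(n_e·A·√(4πDt)) = 101/(0.24 × 18.1 × 29.65) = 0.7842 kg/m³.
(x−vt)²/(4Dt) = (-23.68)²/(4 × 0.207 × 338) = 2.004; exp(−2.004) = 0.1348.
C = 0.7842 × 0.1348 = 0.106 kg/m³.

0.106 kg/m³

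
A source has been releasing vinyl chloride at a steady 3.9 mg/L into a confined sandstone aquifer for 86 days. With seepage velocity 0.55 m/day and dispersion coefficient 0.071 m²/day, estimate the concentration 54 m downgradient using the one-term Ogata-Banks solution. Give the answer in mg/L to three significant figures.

For a continuous step input, C/C₀ ≈ ½·erfc((x−vt)/(2√(Dt))).
vt = 0.55 × 86 = 47.3 m and 2√(Dt) = 2√(0.071 × 86) = 4.942 m.
Argument (x−vt)/(2√(Dt)) = (54 − 47.3)/4.942 = 1.356; ½·erfc(1.356) = 0.02758.
C = 3.9 × 0.02758 = 0.108 mg/L.

0.108 mg/L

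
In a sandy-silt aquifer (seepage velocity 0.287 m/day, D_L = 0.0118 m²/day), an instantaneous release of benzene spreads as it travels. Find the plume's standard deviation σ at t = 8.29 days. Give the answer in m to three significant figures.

Dispersive spreading gives a Gaussian with σ² = 2Dt; advection only shifts the center.
σ = √(2 × 0.0118 × 8.29) = 0.442 m.

0.442 m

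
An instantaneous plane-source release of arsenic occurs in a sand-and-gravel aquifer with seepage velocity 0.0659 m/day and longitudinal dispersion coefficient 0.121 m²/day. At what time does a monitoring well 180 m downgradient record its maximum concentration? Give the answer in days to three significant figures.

For the 1D instantaneous-source solution, setting ∂C/∂t = 0 at fixed x gives v²t² + 2Dt − x² = 0, so t = (√(D² + v²x²) − D)/v².
√(D² + v²x²) = √(0.121² + 0.0659² × 180²) = 11.86; v² = 0.00434281.
t = (11.86 − 0.121)/0.00434281 = 2700 days (vs. the pure-advection estimate x/v = 2730 d).

2700 days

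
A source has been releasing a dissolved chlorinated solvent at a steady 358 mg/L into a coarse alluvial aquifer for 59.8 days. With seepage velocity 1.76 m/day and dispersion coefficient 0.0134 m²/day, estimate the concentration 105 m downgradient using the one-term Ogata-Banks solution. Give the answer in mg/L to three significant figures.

207 mg/L

For a continuous step input, C/C₀ ≈ ½·erfc((x−vt)/(2√(Dt))).
vt = 1.76 × 59.8 = 105.248 m and 2√(Dt) = 2√(0.0134 × 59.8) = 1.790 m.
Argument (x−vt)/(2√(Dt)) = (105 − 105.248)/1.790 = -0.1385; ½·erfc(-0.1385) = 0.5776.
C = 358 × 0.5776 = 207 mg/L.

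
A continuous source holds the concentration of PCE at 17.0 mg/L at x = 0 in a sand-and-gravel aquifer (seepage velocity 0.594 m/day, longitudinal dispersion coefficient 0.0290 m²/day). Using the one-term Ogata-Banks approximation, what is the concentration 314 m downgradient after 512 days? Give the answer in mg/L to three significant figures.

0.595 mg/L

For a continuous step input, C/C₀ ≈ ½·erfc((x−vt)/(2√(Dt))).
vt = 0.594 × 512 = 304.128 m and 2√(Dt) = 2√(0.0290 × 512) = 7.707 m.
Argument (x−vt)/(2√(Dt)) = (314 − 304.128)/7.707 = 1.281; ½·erfc(1.281) = 0.03502.
C = 17.0 × 0.03502 = 0.595 mg/L.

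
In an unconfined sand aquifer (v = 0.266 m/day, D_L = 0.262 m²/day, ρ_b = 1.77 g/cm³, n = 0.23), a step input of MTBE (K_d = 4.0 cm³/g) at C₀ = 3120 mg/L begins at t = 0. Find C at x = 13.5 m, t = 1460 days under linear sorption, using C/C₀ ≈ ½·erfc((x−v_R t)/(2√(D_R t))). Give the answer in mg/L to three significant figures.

1240 mg/L

Retardation factor R = 1 + ρ_b·K_d/n = 1 + 1.77 × 4.0/0.23 = 31.78.
Sorption retards both mechanisms: v_R = v/R = 0.008370 m/day, D_R = D/R = 0.008244 m²/day.
v_R·t = 0.008370 × 1460 = 12.2202 m; 2√(D_R t) = 6.939 m; argument = (13.5 − 12.2202)/6.939 = 0.1844.
C = C₀ × ½·erfc(0.1844) = 3120 × 0.3971 = 1240 mg/L.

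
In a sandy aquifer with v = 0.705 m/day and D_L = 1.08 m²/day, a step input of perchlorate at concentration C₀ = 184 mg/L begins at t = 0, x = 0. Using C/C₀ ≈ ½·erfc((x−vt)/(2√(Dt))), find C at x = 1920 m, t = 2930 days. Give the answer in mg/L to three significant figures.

178 mg/L

For a continuous step input, C/C₀ ≈ ½·erfc((x−vt)/(2√(Dt))).
vt = 0.705 × 2930 = 2065.65 m and 2√(Dt) = 2√(1.08 × 2930) = 112.5 m.
Argument (x−vt)/(2√(Dt)) = (1920 − 2065.65)/112.5 = -1.295; ½·erfc(-1.295) = 0.9665.
C = 184 × 0.9665 = 178 mg/L.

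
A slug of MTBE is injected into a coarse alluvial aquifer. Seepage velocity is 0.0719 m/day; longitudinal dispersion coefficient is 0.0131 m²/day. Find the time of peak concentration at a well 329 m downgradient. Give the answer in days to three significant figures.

4570 days

For the 1D instantaneous-source solution, setting ∂C/∂t = 0 at fixed x gives v²t² + 2Dt − x² = 0, so t = (√(D² + v²x²) − D)/v².
√(D² + v²x²) = √(0.0131² + 0.0719² × 329²) = 23.66; v² = 0.00516961.
t = (23.66 − 0.0131)/0.00516961 = 4570 days (vs. the pure-advection estimate x/v = 4580 d).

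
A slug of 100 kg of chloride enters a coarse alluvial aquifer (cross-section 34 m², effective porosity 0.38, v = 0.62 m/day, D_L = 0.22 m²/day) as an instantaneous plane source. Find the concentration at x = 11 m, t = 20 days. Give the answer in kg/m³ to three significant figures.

For an instantaneous plane source, C(x,t) = M/(n_e·A·√(4πDt)) · exp(−(x−vt)²/(4Dt)), with n_e·A the pore (flow) area.
Plume center vt = 0.62 × 20 = 12.4 m, so the well at 11 m is 1.4 m upgradient of the peak.
√(4πDt) = 7.436 m, giving peak height M/(n_e·A·√(4πDt)) = 100/(0.38 × 34 × 7.436) = 1.041 kg/m³.
(x−vt)²/(4Dt) = (-1.4)²/(4 × 0.22 × 20) = 0.1114; exp(−0.1114) = 0.8946.
C = 1.041 × 0.8946 = 0.931 kg/m³.

0.931 kg/m³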